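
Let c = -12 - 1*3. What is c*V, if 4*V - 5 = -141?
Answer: 510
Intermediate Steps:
V = -34 (V = 5/4 + (1/4)*(-141) = 5/4 - 141/4 = -34)
c = -15 (c = -12 - 3 = -15)
c*V = -15*(-34) = 510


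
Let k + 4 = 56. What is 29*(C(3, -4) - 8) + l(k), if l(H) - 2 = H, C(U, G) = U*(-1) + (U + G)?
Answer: -294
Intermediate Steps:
k = 52 (k = -4 + 56 = 52)
C(U, G) = G (C(U, G) = -U + (G + U) = G)
l(H) = 2 + H
29*(C(3, -4) - 8) + l(k) = 29*(-4 - 8) + (2 + 52) = 29*(-12) + 54 = -348 + 54 = -294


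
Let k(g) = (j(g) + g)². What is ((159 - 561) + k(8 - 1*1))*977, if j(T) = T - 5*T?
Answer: 38103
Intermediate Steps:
j(T) = -4*T
k(g) = 9*g² (k(g) = (-4*g + g)² = (-3*g)² = 9*g²)
((159 - 561) + k(8 - 1*1))*977 = ((159 - 561) + 9*(8 - 1*1)²)*977 = (-402 + 9*(8 - 1)²)*977 = (-402 + 9*7²)*977 = (-402 + 9*49)*977 = (-402 + 441)*977 = 39*977 = 38103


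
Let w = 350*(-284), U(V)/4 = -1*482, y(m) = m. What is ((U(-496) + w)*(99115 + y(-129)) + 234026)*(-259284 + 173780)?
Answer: 857589676438528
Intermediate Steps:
U(V) = -1928 (U(V) = 4*(-1*482) = 4*(-482) = -1928)
w = -99400
((U(-496) + w)*(99115 + y(-129)) + 234026)*(-259284 + 173780) = ((-1928 - 99400)*(99115 - 129) + 234026)*(-259284 + 173780) = (-101328*98986 + 234026)*(-85504) = (-10030053408 + 234026)*(-85504) = -10029819382*(-85504) = 857589676438528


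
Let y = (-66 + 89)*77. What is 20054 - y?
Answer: 18283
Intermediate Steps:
y = 1771 (y = 23*77 = 1771)
20054 - y = 20054 - 1*1771 = 20054 - 1771 = 18283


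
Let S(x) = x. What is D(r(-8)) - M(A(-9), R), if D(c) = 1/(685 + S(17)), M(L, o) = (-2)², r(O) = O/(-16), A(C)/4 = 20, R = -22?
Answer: -2807/702 ≈ -3.9986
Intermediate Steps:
A(C) = 80 (A(C) = 4*20 = 80)
r(O) = -O/16 (r(O) = O*(-1/16) = -O/16)
M(L, o) = 4
D(c) = 1/702 (D(c) = 1/(685 + 17) = 1/702)
D(r(-8)) - M(A(-9), R) = 1/702 - 1*4 = 1/702 - 4 = -2807/702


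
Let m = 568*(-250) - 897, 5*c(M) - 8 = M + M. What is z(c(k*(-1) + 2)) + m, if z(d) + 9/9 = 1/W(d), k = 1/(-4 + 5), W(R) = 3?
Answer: -428693/3 ≈ -1.4290e+5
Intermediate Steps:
k = 1 (k = 1/1 = 1)
c(M) = 8/5 + 2*M/5 (c(M) = 8/5 + (M + M)/5 = 8/5 + (2*M)/5 = 8/5 + 2*M/5)
z(d) = -⅔ (z(d) = -1 + 1/3 = -1 + ⅓ = -⅔)
m = -142897 (m = -142000 - 897 = -142897)
z(c(k*(-1) + 2)) + m = -⅔ - 142897 = -428693/3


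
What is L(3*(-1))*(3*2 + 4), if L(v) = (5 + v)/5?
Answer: 4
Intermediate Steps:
L(v) = 1 + v/5 (L(v) = (5 + v)/5 = 1 + v/5)
L(3*(-1))*(3*2 + 4) = (1 + (3*(-1))/5)*(3*2 + 4) = (1 + (⅕)*(-3))*(6 + 4) = (1 - ⅗)*10 = (⅖)*10 = 4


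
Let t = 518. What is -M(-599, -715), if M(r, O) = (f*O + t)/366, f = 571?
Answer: 407747/366 ≈ 1114.1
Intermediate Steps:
M(r, O) = 259/183 + 571*O/366 (M(r, O) = (571*O + 518)/366 = (518 + 571*O)*(1/366) = 259/183 + 571*O/366)
-M(-599, -715) = -(259/183 + (571/366)*(-715)) = -(259/183 - 408265/366) = -1*(-407747/366) = 407747/366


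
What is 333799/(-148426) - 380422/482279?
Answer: -31064109099/10226106122 ≈ -3.0377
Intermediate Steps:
333799/(-148426) - 380422/482279 = 333799*(-1/148426) - 380422*1/482279 = -333799/148426 - 54346/68897 = -31064109099/10226106122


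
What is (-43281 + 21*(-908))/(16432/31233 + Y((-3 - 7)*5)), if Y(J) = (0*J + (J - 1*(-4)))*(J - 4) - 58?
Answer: -1947346317/75787690 ≈ -25.695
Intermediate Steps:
Y(J) = -58 + (-4 + J)*(4 + J) (Y(J) = (0 + (J + 4))*(-4 + J) - 58 = (0 + (4 + J))*(-4 + J) - 58 = (4 + J)*(-4 + J) - 58 = (-4 + J)*(4 + J) - 58 = -58 + (-4 + J)*(4 + J))
(-43281 + 21*(-908))/(16432/31233 + Y((-3 - 7)*5)) = (-43281 + 21*(-908))/(16432/31233 + (-74 + ((-3 - 7)*5)²)) = (-43281 - 19068)/(16432*(1/31233) + (-74 + (-10*5)²)) = -62349/(16432/31233 + (-74 + (-50)²)) = -62349/(16432/31233 + (-74 + 2500)) = -62349/(16432/31233 + 2426) = -62349/75787690/31233 = -62349*31233/75787690 = -1947346317/75787690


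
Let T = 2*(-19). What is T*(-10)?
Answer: 380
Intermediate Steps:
T = -38
T*(-10) = -38*(-10) = 380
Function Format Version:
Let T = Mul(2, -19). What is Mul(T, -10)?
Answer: 380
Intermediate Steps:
T = -38
Mul(T, -10) = Mul(-38, -10) = 380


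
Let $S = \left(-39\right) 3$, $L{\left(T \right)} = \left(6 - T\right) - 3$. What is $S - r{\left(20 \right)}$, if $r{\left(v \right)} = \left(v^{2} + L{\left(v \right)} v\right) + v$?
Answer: $-197$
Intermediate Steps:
$L{\left(T \right)} = 3 - T$
$r{\left(v \right)} = v + v^{2} + v \left(3 - v\right)$ ($r{\left(v \right)} = \left(v^{2} + \left(3 - v\right) v\right) + v = \left(v^{2} + v \left(3 - v\right)\right) + v = v + v^{2} + v \left(3 - v\right)$)
$S = -117$
$S - r{\left(20 \right)} = -117 - 4 \cdot 20 = -117 - 80 = -197$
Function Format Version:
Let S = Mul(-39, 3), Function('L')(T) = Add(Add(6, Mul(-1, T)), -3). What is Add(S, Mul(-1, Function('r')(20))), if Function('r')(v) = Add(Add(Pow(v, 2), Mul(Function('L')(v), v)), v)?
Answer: -197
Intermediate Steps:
Function('L')(T) = Add(3, Mul(-1, T))
Function('r')(v) = Add(v, Pow(v, 2), Mul(v, Add(3, Mul(-1, v)))) (Function('r')(v) = Add(Add(Pow(v, 2), Mul(Add(3, Mul(-1, v)), v)), v) = Add(Add(Pow(v, 2), Mul(v, Add(3, Mul(-1, v)))), v) = Add(v, Pow(v, 2), Mul(v, Add(3, Mul(-1, v)))))
S = -117
Add(S, Mul(-1, Function('r')(20))) = Add(-117, Mul(-1, Mul(4, 20))) = Add(-117, Mul(-1, 80)) = Add(-117, -80) = -197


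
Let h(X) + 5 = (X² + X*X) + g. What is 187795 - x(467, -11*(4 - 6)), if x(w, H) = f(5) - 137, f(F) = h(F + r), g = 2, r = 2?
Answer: 187837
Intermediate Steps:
h(X) = -3 + 2*X² (h(X) = -5 + ((X² + X*X) + 2) = -5 + ((X² + X²) + 2) = -5 + (2*X² + 2) = -5 + (2 + 2*X²) = -3 + 2*X²)
f(F) = -3 + 2*(2 + F)² (f(F) = -3 + 2*(F + 2)² = -3 + 2*(2 + F)²)
x(w, H) = -42 (x(w, H) = (-3 + 2*(2 + 5)²) - 137 = (-3 + 2*7²) - 137 = (-3 + 2*49) - 137 = (-3 + 98) - 137 = 95 - 137 = -42)
187795 - x(467, -11*(4 - 6)) = 187795 - 1*(-42) = 187795 + 42 = 187837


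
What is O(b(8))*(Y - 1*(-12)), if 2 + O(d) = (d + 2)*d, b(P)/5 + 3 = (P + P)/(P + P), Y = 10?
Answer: 1716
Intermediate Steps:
b(P) = -10 (b(P) = -15 + 5*((P + P)/(P + P)) = -15 + 5*((2*P)/((2*P))) = -15 + 5*((2*P)*(1/(2*P))) = -15 + 5*1 = -15 + 5 = -10)
O(d) = -2 + d*(2 + d) (O(d) = -2 + (d + 2)*d = -2 + (2 + d)*d = -2 + d*(2 + d))
O(b(8))*(Y - 1*(-12)) = (-2 + (-10)² + 2*(-10))*(10 - 1*(-12)) = (-2 + 100 - 20)*(10 + 12) = 78*22 = 1716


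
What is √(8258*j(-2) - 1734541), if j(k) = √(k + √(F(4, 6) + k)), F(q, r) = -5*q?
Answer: √(-1734541 + 8258*√(-2 + I*√22)) ≈ 5.924 + 1313.1*I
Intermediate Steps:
j(k) = √(k + √(-20 + k)) (j(k) = √(k + √(-5*4 + k)) = √(k + √(-20 + k)))
√(8258*j(-2) - 1734541) = √(8258*√(-2 + √(-20 - 2)) - 1734541) = √(8258*√(-2 + √(-22)) - 1734541) = √(8258*√(-2 + I*√22) - 1734541) = √(-1734541 + 8258*√(-2 + I*√22))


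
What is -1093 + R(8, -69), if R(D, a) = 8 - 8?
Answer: -1093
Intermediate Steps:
R(D, a) = 0
-1093 + R(8, -69) = -1093 + 0 = -1093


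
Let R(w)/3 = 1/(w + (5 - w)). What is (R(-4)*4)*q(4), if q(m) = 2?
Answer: 24/5 ≈ 4.8000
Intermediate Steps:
R(w) = ⅗ (R(w) = 3/(w + (5 - w)) = 3/5 = 3*(⅕) = ⅗)
(R(-4)*4)*q(4) = ((⅗)*4)*2 = (12/5)*2 = 24/5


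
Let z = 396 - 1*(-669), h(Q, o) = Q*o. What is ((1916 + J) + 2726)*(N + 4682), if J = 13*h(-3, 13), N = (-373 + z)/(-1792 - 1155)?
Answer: 57051264870/2947 ≈ 1.9359e+7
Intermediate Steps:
z = 1065 (z = 396 + 669 = 1065)
N = -692/2947 (N = (-373 + 1065)/(-1792 - 1155) = 692/(-2947) = 692*(-1/2947) = -692/2947 ≈ -0.23482)
J = -507 (J = 13*(-3*13) = 13*(-39) = -507)
((1916 + J) + 2726)*(N + 4682) = ((1916 - 507) + 2726)*(-692/2947 + 4682) = (1409 + 2726)*(13797162/2947) = 4135*(13797162/2947) = 57051264870/2947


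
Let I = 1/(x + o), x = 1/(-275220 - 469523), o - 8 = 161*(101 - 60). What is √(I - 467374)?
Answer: 3*I*√1258074624527908946737134/4922006486 ≈ 683.65*I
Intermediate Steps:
o = 6609 (o = 8 + 161*(101 - 60) = 8 + 161*41 = 8 + 6601 = 6609)
x = -1/744743 (x = 1/(-744743) = -1/744743 ≈ -1.3427e-6)
I = 744743/4922006486 (I = 1/(-1/744743 + 6609) = 1/(4922006486/744743) = 744743/4922006486 ≈ 0.00015131)
√(I - 467374) = √(744743/4922006486 - 467374) = √(-2300417858643021/4922006486) = 3*I*√1258074624527908946737134/4922006486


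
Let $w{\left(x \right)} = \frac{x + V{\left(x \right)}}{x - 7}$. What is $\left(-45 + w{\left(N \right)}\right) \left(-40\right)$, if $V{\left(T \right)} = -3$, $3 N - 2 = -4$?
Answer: $\frac{40960}{23} \approx 1780.9$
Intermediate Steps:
$N = - \frac{2}{3}$ ($N = \frac{2}{3} + \frac{1}{3} \left(-4\right) = \frac{2}{3} - \frac{4}{3} = - \frac{2}{3} \approx -0.66667$)
$w{\left(x \right)} = \frac{-3 + x}{-7 + x}$ ($w{\left(x \right)} = \frac{x - 3}{x - 7} = \frac{-3 + x}{-7 + x}$)
$\left(-45 + w{\left(N \right)}\right) \left(-40\right) = \left(-45 + \frac{-3 - \frac{2}{3}}{-7 - \frac{2}{3}}\right) \left(-40\right) = \left(-45 + \frac{1}{- \frac{23}{3}} \left(- \frac{11}{3}\right)\right) \left(-40\right) = \left(-45 - - \frac{11}{23}\right) \left(-40\right) = \left(-45 + \frac{11}{23}\right) \left(-40\right) = \left(- \frac{1024}{23}\right) \left(-40\right) = \frac{40960}{23}$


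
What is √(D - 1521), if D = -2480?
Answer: I*√4001 ≈ 63.253*I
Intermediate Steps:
√(D - 1521) = √(-2480 - 1521) = √(-4001) = I*√4001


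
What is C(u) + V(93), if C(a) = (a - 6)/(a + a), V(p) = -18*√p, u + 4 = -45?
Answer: 55/98 - 18*√93 ≈ -173.02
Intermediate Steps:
u = -49 (u = -4 - 45 = -49)
C(a) = (-6 + a)/(2*a) (C(a) = (-6 + a)/((2*a)) = (-6 + a)*(1/(2*a)) = (-6 + a)/(2*a))
C(u) + V(93) = (½)*(-6 - 49)/(-49) - 18*√93 = (½)*(-1/49)*(-55) - 18*√93 = 55/98 - 18*√93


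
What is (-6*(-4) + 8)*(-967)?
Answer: -30944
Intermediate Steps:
(-6*(-4) + 8)*(-967) = (24 + 8)*(-967) = 32*(-967) = -30944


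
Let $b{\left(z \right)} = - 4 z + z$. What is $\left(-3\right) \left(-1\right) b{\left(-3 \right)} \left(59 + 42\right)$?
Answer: $2727$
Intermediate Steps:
$b{\left(z \right)} = - 3 z$
$\left(-3\right) \left(-1\right) b{\left(-3 \right)} \left(59 + 42\right) = \left(-3\right) \left(-1\right) \left(\left(-3\right) \left(-3\right)\right) \left(59 + 42\right) = 3 \cdot 9 \cdot 101 = 27 \cdot 101 = 2727$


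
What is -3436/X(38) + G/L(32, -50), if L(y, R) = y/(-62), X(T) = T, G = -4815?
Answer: 2808547/304 ≈ 9238.6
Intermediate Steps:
L(y, R) = -y/62 (L(y, R) = y*(-1/62) = -y/62)
-3436/X(38) + G/L(32, -50) = -3436/38 - 4815/((-1/62*32)) = -3436*1/38 - 4815/(-16/31) = -1718/19 - 4815*(-31/16) = -1718/19 + 149265/16 = 2808547/304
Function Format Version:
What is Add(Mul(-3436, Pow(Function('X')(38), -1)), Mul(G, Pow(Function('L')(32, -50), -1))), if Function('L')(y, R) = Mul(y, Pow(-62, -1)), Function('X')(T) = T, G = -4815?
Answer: Rational(2808547, 304) ≈ 9238.6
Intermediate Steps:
Function('L')(y, R) = Mul(Rational(-1, 62), y) (Function('L')(y, R) = Mul(y, Rational(-1, 62)) = Mul(Rational(-1, 62), y))
Add(Mul(-3436, Pow(Function('X')(38), -1)), Mul(G, Pow(Function('L')(32, -50), -1))) = Add(Mul(-3436, Pow(38, -1)), Mul(-4815, Pow(Mul(Rational(-1, 62), 32), -1))) = Add(Mul(-3436, Rational(1, 38)), Mul(-4815, Pow(Rational(-16, 31), -1))) = Add(Rational(-1718, 19), Mul(-4815, Rational(-31, 16))) = Add(Rational(-1718, 19), Rational(149265, 16)) = Rational(2808547, 304)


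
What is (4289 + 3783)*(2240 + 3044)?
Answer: 42652448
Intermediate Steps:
(4289 + 3783)*(2240 + 3044) = 8072*5284 = 42652448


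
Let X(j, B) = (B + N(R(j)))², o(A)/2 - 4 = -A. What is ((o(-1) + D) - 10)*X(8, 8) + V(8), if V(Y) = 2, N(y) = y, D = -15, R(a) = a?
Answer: -3838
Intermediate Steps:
o(A) = 8 - 2*A (o(A) = 8 + 2*(-A) = 8 - 2*A)
X(j, B) = (B + j)²
((o(-1) + D) - 10)*X(8, 8) + V(8) = (((8 - 2*(-1)) - 15) - 10)*(8 + 8)² + 2 = (((8 + 2) - 15) - 10)*16² + 2 = ((10 - 15) - 10)*256 + 2 = (-5 - 10)*256 + 2 = -15*256 + 2 = -3840 + 2 = -3838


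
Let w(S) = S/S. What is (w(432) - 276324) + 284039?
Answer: 7716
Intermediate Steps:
w(S) = 1
(w(432) - 276324) + 284039 = (1 - 276324) + 284039 = -276323 + 284039 = 7716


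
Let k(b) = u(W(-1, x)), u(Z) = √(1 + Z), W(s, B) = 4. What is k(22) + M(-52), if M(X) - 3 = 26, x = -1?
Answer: 29 + √5 ≈ 31.236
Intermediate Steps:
M(X) = 29 (M(X) = 3 + 26 = 29)
k(b) = √5 (k(b) = √(1 + 4) = √5)
k(22) + M(-52) = √5 + 29 = 29 + √5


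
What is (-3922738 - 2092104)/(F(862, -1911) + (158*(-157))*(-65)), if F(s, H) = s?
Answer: -3007421/806626 ≈ -3.7284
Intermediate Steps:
(-3922738 - 2092104)/(F(862, -1911) + (158*(-157))*(-65)) = (-3922738 - 2092104)/(862 + (158*(-157))*(-65)) = -6014842/(862 - 24806*(-65)) = -6014842/(862 + 1612390) = -6014842/1613252 = -6014842*1/1613252 = -3007421/806626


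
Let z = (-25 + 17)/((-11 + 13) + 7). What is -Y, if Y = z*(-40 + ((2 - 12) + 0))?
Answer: -400/9 ≈ -44.444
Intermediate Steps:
z = -8/9 (z = -8/(2 + 7) = -8/9 ≈ -0.88889)
Y = 400/9 (Y = -8*(-40 + ((2 - 12) + 0))/9 = -8*(-40 + (-10 + 0))/9 = -8*(-40 - 10)/9 = -8/9*(-50) = 400/9 ≈ 44.444)
-Y = -1*400/9 = -400/9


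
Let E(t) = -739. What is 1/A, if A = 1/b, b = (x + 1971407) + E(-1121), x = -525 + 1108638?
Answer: 3078781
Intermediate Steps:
x = 1108113
b = 3078781 (b = (1108113 + 1971407) - 739 = 3079520 - 739 = 3078781)
A = 1/3078781 ≈ 3.2480e-7
1/A = 1/(1/3078781) = 3078781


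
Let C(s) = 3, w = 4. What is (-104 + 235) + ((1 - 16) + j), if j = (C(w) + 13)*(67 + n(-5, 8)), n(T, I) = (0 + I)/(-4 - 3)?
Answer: 8188/7 ≈ 1169.7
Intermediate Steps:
n(T, I) = -I/7 (n(T, I) = I/(-7) = I*(-⅐) = -I/7)
j = 7376/7 (j = (3 + 13)*(67 - ⅐*8) = 16*(67 - 8/7) = 16*(461/7) = 7376/7 ≈ 1053.7)
(-104 + 235) + ((1 - 16) + j) = (-104 + 235) + ((1 - 16) + 7376/7) = 131 + (-15 + 7376/7) = 131 + 7271/7 = 8188/7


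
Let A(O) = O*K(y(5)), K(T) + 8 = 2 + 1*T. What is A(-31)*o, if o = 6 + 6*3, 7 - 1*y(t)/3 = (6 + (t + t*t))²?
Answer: 2881512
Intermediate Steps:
y(t) = 21 - 3*(6 + t + t²)² (y(t) = 21 - 3*(6 + (t + t*t))² = 21 - 3*(6 + (t + t²))² = 21 - 3*(6 + t + t²)²)
K(T) = -6 + T (K(T) = -8 + (2 + 1*T) = -8 + (2 + T) = -6 + T)
o = 24 (o = 6 + 18 = 24)
A(O) = -3873*O (A(O) = O*(-6 + (21 - 3*(6 + 5 + 5²)²)) = O*(-6 + (21 - 3*(6 + 5 + 25)²)) = O*(-6 + (21 - 3*36²)) = O*(-6 + (21 - 3*1296)) = O*(-6 + (21 - 3888)) = O*(-6 - 3867) = O*(-3873) = -3873*O)
A(-31)*o = -3873*(-31)*24 = 120063*24 = 2881512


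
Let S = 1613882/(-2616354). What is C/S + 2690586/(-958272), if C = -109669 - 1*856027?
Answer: 8772348467828571/5603398304 ≈ 1.5655e+6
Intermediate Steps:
C = -965696 (C = -109669 - 856027 = -965696)
S = -806941/1308177 (S = 1613882*(-1/2616354) = -806941/1308177 ≈ -0.61684)
C/S + 2690586/(-958272) = -965696/(-806941/1308177) + 2690586/(-958272) = -965696*(-1308177/806941) + 2690586*(-1/958272) = 1263301296192/806941 - 19497/6944 = 8772348467828571/5603398304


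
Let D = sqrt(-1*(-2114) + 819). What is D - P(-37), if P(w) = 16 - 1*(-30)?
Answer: -46 + sqrt(2933) ≈ 8.1572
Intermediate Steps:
P(w) = 46 (P(w) = 16 + 30 = 46)
D = sqrt(2933) (D = sqrt(2114 + 819) = sqrt(2933) ≈ 54.157)
D - P(-37) = sqrt(2933) - 1*46 = sqrt(2933) - 46 = -46 + sqrt(2933)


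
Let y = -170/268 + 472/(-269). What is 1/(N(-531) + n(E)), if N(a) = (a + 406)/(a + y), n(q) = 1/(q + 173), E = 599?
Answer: 14842888108/3497665539 ≈ 4.2437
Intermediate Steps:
n(q) = 1/(173 + q)
y = -86113/36046 (y = -170*1/268 + 472*(-1/269) = -85/134 - 472/269 = -86113/36046 ≈ -2.3890)
N(a) = (406 + a)/(-86113/36046 + a) (N(a) = (a + 406)/(a - 86113/36046) = (406 + a)/(-86113/36046 + a))
1/(N(-531) + n(E)) = 1/(36046*(406 - 531)/(-86113 + 36046*(-531)) + 1/(173 + 599)) = 1/(36046*(-125)/(-86113 - 19140426) + 1/772) = 1/(36046*(-125)/(-19226539) + 1/772) = 1/(36046*(-1/19226539)*(-125) + 1/772) = 1/(4505750/19226539 + 1/772) = 1/(3497665539/14842888108) = 14842888108/3497665539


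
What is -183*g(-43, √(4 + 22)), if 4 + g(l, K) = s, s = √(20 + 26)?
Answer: 732 - 183*√46 ≈ -509.17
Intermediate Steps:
s = √46 ≈ 6.7823
g(l, K) = -4 + √46
-183*g(-43, √(4 + 22)) = -183*(-4 + √46) = 732 - 183*√46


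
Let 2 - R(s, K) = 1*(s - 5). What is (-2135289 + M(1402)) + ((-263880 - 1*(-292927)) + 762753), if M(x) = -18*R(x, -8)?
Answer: -1318379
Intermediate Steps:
R(s, K) = 7 - s (R(s, K) = 2 - (s - 5) = 2 - (-5 + s) = 2 + (5 - s) = 7 - s)
M(x) = -126 + 18*x (M(x) = -18*(7 - x) = -126 + 18*x)
(-2135289 + M(1402)) + ((-263880 - 1*(-292927)) + 762753) = (-2135289 + (-126 + 18*1402)) + ((-263880 - 1*(-292927)) + 762753) = (-2135289 + (-126 + 25236)) + ((-263880 + 292927) + 762753) = (-2135289 + 25110) + (29047 + 762753) = -2110179 + 791800 = -1318379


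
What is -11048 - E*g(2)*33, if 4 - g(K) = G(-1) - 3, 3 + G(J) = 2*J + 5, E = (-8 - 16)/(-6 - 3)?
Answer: -11664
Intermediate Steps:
E = 8/3 (E = -24/(-9) = -24*(-⅑) = 8/3 ≈ 2.6667)
G(J) = 2 + 2*J (G(J) = -3 + (2*J + 5) = -3 + (5 + 2*J) = 2 + 2*J)
g(K) = 7 (g(K) = 4 - ((2 + 2*(-1)) - 3) = 4 - ((2 - 2) - 3) = 4 - (0 - 3) = 4 - 1*(-3) = 4 + 3 = 7)
-11048 - E*g(2)*33 = -11048 - (8/3)*7*33 = -11048 - 56*33/3 = -11048 - 1*616 = -11048 - 616 = -11664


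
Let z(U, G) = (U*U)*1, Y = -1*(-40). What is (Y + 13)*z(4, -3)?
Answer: 848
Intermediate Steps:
Y = 40
z(U, G) = U² (z(U, G) = U²*1 = U²)
(Y + 13)*z(4, -3) = (40 + 13)*4² = 53*16 = 848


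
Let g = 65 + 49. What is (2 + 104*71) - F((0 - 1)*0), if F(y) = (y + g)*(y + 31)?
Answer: 3852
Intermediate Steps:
g = 114
F(y) = (31 + y)*(114 + y) (F(y) = (y + 114)*(y + 31) = (114 + y)*(31 + y) = (31 + y)*(114 + y))
(2 + 104*71) - F((0 - 1)*0) = (2 + 104*71) - (3534 + ((0 - 1)*0)² + 145*((0 - 1)*0)) = (2 + 7384) - (3534 + (-1*0)² + 145*(-1*0)) = 7386 - (3534 + 0² + 145*0) = 7386 - (3534 + 0 + 0) = 7386 - 1*3534 = 7386 - 3534 = 3852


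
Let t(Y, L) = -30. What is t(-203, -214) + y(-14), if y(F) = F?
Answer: -44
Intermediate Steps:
t(-203, -214) + y(-14) = -30 - 14 = -44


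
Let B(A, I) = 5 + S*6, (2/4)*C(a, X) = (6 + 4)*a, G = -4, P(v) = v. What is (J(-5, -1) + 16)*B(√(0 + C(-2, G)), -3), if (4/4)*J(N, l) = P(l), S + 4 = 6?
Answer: 255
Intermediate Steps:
S = 2 (S = -4 + 6 = 2)
C(a, X) = 20*a (C(a, X) = 2*((6 + 4)*a) = 2*(10*a) = 20*a)
J(N, l) = l
B(A, I) = 17 (B(A, I) = 5 + 2*6 = 5 + 12 = 17)
(J(-5, -1) + 16)*B(√(0 + C(-2, G)), -3) = (-1 + 16)*17 = 15*17 = 255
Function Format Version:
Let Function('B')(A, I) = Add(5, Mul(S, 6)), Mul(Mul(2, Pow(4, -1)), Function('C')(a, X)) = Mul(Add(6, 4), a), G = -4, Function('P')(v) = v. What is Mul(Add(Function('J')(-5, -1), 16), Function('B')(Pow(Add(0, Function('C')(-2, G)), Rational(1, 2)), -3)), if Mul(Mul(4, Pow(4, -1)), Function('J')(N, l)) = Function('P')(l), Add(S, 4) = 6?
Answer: 255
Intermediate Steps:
S = 2 (S = Add(-4, 6) = 2)
Function('C')(a, X) = Mul(20, a) (Function('C')(a, X) = Mul(2, Mul(Add(6, 4), a)) = Mul(2, Mul(10, a)) = Mul(20, a))
Function('J')(N, l) = l
Function('B')(A, I) = 17 (Function('B')(A, I) = Add(5, Mul(2, 6)) = Add(5, 12) = 17)
Mul(Add(Function('J')(-5, -1), 16), Function('B')(Pow(Add(0, Function('C')(-2, G)), Rational(1, 2)), -3)) = Mul(Add(-1, 16), 17) = Mul(15, 17) = 255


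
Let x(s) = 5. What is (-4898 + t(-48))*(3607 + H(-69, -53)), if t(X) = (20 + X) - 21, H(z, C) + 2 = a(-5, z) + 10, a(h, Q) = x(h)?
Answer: -17908140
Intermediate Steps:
a(h, Q) = 5
H(z, C) = 13 (H(z, C) = -2 + (5 + 10) = -2 + 15 = 13)
t(X) = -1 + X
(-4898 + t(-48))*(3607 + H(-69, -53)) = (-4898 + (-1 - 48))*(3607 + 13) = (-4898 - 49)*3620 = -4947*3620 = -17908140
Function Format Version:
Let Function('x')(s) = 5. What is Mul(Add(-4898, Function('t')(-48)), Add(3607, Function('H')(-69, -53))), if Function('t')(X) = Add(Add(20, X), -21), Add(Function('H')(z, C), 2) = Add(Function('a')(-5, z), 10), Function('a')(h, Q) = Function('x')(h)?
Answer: -17908140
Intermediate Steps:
Function('a')(h, Q) = 5
Function('H')(z, C) = 13 (Function('H')(z, C) = Add(-2, Add(5, 10)) = Add(-2, 15) = 13)
Function('t')(X) = Add(-1, X)
Mul(Add(-4898, Function('t')(-48)), Add(3607, Function('H')(-69, -53))) = Mul(Add(-4898, Add(-1, -48)), Add(3607, 13)) = Mul(Add(-4898, -49), 3620) = Mul(-4947, 3620) = -17908140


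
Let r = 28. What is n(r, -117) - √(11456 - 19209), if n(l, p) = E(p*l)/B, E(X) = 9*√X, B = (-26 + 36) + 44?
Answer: I*(√91 - √7753) ≈ -78.512*I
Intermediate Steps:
B = 54 (B = 10 + 44 = 54)
n(l, p) = √(l*p)/6 (n(l, p) = (9*√(p*l))/54 = (9*√(l*p))*(1/54) = √(l*p)/6)
n(r, -117) - √(11456 - 19209) = √(28*(-117))/6 - √(11456 - 19209) = √(-3276)/6 - √(-7753) = (6*I*√91)/6 - I*√7753 = I*√91 - I*√7753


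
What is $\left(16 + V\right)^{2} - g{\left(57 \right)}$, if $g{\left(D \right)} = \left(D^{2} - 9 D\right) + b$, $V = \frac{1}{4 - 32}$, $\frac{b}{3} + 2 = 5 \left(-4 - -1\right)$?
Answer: $- \frac{1905231}{784} \approx -2430.1$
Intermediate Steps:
$b = -51$ ($b = -6 + 3 \cdot 5 \left(-4 - -1\right) = -6 + 3 \cdot 5 \left(-4 + 1\right) = -6 + 3 \cdot 5 \left(-3\right) = -6 + 3 \left(-15\right) = -6 - 45 = -51$)
$V = - \frac{1}{28}$ ($V = \frac{1}{-28} = - \frac{1}{28} \approx -0.035714$)
$g{\left(D \right)} = -51 + D^{2} - 9 D$ ($g{\left(D \right)} = \left(D^{2} - 9 D\right) - 51 = -51 + D^{2} - 9 D$)
$\left(16 + V\right)^{2} - g{\left(57 \right)} = \left(16 - \frac{1}{28}\right)^{2} - \left(-51 + 57^{2} - 513\right) = \left(\frac{447}{28}\right)^{2} - \left(-51 + 3249 - 513\right) = \frac{199809}{784} - 2685 = - \frac{1905231}{784}$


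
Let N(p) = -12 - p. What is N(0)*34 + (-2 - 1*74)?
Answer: -484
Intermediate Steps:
N(0)*34 + (-2 - 1*74) = (-12 - 1*0)*34 + (-2 - 1*74) = (-12 + 0)*34 + (-2 - 74) = -12*34 - 76 = -408 - 76 = -484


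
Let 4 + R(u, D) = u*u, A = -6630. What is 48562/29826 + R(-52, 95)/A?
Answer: 4023931/3295773 ≈ 1.2209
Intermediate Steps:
R(u, D) = -4 + u² (R(u, D) = -4 + u*u = -4 + u²)
48562/29826 + R(-52, 95)/A = 48562/29826 + (-4 + (-52)²)/(-6630) = 48562*(1/29826) + (-4 + 2704)*(-1/6630) = 24281/14913 + 2700*(-1/6630) = 24281/14913 - 90/221 = 4023931/3295773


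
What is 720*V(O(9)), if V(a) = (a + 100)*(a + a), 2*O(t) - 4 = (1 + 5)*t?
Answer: 5387040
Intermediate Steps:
O(t) = 2 + 3*t (O(t) = 2 + ((1 + 5)*t)/2 = 2 + (6*t)/2 = 2 + 3*t)
V(a) = 2*a*(100 + a) (V(a) = (100 + a)*(2*a) = 2*a*(100 + a))
720*V(O(9)) = 720*(2*(2 + 3*9)*(100 + (2 + 3*9))) = 720*(2*(2 + 27)*(100 + (2 + 27))) = 720*(2*29*(100 + 29)) = 720*(2*29*129) = 720*7482 = 5387040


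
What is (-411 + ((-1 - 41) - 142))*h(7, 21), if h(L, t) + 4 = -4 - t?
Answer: 17255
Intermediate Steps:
h(L, t) = -8 - t (h(L, t) = -4 + (-4 - t) = -8 - t)
(-411 + ((-1 - 41) - 142))*h(7, 21) = (-411 + ((-1 - 41) - 142))*(-8 - 1*21) = (-411 + (-42 - 142))*(-8 - 21) = (-411 - 184)*(-29) = -595*(-29) = 17255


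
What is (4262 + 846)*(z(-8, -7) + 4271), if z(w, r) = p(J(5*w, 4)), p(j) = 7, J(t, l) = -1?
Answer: 21852024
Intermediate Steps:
z(w, r) = 7
(4262 + 846)*(z(-8, -7) + 4271) = (4262 + 846)*(7 + 4271) = 5108*4278 = 21852024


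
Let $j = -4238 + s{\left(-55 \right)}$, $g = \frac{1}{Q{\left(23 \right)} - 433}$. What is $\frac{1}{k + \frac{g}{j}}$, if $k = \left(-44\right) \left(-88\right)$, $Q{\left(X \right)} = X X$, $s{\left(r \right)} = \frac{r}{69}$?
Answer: $\frac{9359264}{36239070185} \approx 0.00025826$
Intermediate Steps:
$s{\left(r \right)} = \frac{r}{69}$ ($s{\left(r \right)} = r \frac{1}{69} = \frac{r}{69}$)
$Q{\left(X \right)} = X^{2}$
$g = \frac{1}{96}$ ($g = \frac{1}{23^{2} - 433} = \frac{1}{529 - 433} = \frac{1}{96} \approx 0.010417$)
$j = - \frac{292477}{69}$ ($j = -4238 + \frac{1}{69} \left(-55\right) = -4238 - \frac{55}{69} = - \frac{292477}{69} \approx -4238.8$)
$k = 3872$
$\frac{1}{k + \frac{g}{j}} = \frac{1}{3872 + \frac{1}{96 \left(- \frac{292477}{69}\right)}} = \frac{1}{3872 + \frac{1}{96} \left(- \frac{69}{292477}\right)} = \frac{1}{3872 - \frac{23}{9359264}} = \frac{1}{\frac{36239070185}{9359264}} = \frac{9359264}{36239070185}$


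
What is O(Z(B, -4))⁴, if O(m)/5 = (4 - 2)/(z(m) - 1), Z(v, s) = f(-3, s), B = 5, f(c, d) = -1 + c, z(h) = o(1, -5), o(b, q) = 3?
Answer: 625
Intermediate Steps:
z(h) = 3
Z(v, s) = -4 (Z(v, s) = -1 - 3 = -4)
O(m) = 5 (O(m) = 5*((4 - 2)/(3 - 1)) = 5*(2/2) = 5*(2*(½)) = 5*1 = 5)
O(Z(B, -4))⁴ = 5⁴ = 625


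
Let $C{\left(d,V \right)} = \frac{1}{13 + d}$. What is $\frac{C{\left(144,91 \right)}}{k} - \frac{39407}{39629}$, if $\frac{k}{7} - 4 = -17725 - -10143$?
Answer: $- \frac{328190283983}{330039109638} \approx -0.9944$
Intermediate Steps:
$k = -53046$ ($k = 28 + 7 \left(-17725 - -10143\right) = 28 + 7 \left(-17725 + 10143\right) = 28 + 7 \left(-7582\right) = 28 - 53074 = -53046$)
$\frac{C{\left(144,91 \right)}}{k} - \frac{39407}{39629} = \frac{1}{\left(13 + 144\right) \left(-53046\right)} - \frac{39407}{39629} = \frac{1}{157} \left(- \frac{1}{53046}\right) - \frac{39407}{39629} = - \frac{1}{8328222} - \frac{39407}{39629} = - \frac{328190283983}{330039109638}$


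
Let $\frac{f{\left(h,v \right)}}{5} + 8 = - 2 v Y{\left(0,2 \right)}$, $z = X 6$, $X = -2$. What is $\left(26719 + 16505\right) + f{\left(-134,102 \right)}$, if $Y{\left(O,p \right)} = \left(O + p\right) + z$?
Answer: $53384$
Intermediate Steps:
$z = -12$ ($z = \left(-2\right) 6 = -12$)
$Y{\left(O,p \right)} = -12 + O + p$ ($Y{\left(O,p \right)} = \left(O + p\right) - 12 = -12 + O + p$)
$f{\left(h,v \right)} = -40 + 100 v$ ($f{\left(h,v \right)} = -40 + 5 - 2 v \left(-12 + 0 + 2\right) = -40 + 5 - 2 v \left(-10\right) = -40 + 5 \cdot 20 v = -40 + 100 v$)
$\left(26719 + 16505\right) + f{\left(-134,102 \right)} = \left(26719 + 16505\right) + \left(-40 + 100 \cdot 102\right) = 43224 + \left(-40 + 10200\right) = 43224 + 10160 = 53384$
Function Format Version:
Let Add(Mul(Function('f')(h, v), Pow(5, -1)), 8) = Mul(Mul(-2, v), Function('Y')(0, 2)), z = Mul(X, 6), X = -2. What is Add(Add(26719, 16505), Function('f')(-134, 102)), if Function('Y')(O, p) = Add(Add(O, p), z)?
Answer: 53384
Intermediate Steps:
z = -12 (z = Mul(-2, 6) = -12)
Function('Y')(O, p) = Add(-12, O, p) (Function('Y')(O, p) = Add(Add(O, p), -12) = Add(-12, O, p))
Function('f')(h, v) = Add(-40, Mul(100, v)) (Function('f')(h, v) = Add(-40, Mul(5, Mul(Mul(-2, v), Add(-12, 0, 2)))) = Add(-40, Mul(5, Mul(Mul(-2, v), -10))) = Add(-40, Mul(5, Mul(20, v))) = Add(-40, Mul(100, v)))
Add(Add(26719, 16505), Function('f')(-134, 102)) = Add(Add(26719, 16505), Add(-40, Mul(100, 102))) = Add(43224, Add(-40, 10200)) = Add(43224, 10160) = 53384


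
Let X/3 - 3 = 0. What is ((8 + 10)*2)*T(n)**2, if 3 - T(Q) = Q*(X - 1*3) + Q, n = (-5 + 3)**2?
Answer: 22500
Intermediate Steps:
X = 9 (X = 9 + 3*0 = 9 + 0 = 9)
n = 4 (n = (-2)**2 = 4)
T(Q) = 3 - 7*Q (T(Q) = 3 - (Q*(9 - 1*3) + Q) = 3 - (Q*(9 - 3) + Q) = 3 - (Q*6 + Q) = 3 - (6*Q + Q) = 3 - 7*Q)
((8 + 10)*2)*T(n)**2 = ((8 + 10)*2)*(3 - 7*4)**2 = (18*2)*(3 - 28)**2 = 36*(-25)**2 = 36*625 = 22500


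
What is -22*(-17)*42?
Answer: 15708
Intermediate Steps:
-22*(-17)*42 = 374*42 = 15708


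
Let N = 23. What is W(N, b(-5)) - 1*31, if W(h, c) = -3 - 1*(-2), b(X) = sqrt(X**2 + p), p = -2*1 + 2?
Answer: -32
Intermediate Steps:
p = 0 (p = -2 + 2 = 0)
b(X) = sqrt(X**2) (b(X) = sqrt(X**2 + 0) = sqrt(X**2))
W(h, c) = -1 (W(h, c) = -3 + 2 = -1)
W(N, b(-5)) - 1*31 = -1 - 1*31 = -1 - 31 = -32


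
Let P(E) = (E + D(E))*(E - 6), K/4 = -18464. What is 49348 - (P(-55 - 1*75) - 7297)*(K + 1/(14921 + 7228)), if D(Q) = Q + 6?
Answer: 44572731295973/22149 ≈ 2.0124e+9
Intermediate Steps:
K = -73856 (K = 4*(-18464) = -73856)
D(Q) = 6 + Q
P(E) = (-6 + E)*(6 + 2*E) (P(E) = (E + (6 + E))*(E - 6) = (6 + 2*E)*(-6 + E) = (-6 + E)*(6 + 2*E))
49348 - (P(-55 - 1*75) - 7297)*(K + 1/(14921 + 7228)) = 49348 - ((-36 - 6*(-55 - 1*75) + 2*(-55 - 1*75)²) - 7297)*(-73856 + 1/(14921 + 7228)) = 49348 - ((-36 - 6*(-55 - 75) + 2*(-55 - 75)²) - 7297)*(-73856 + 1/22149) = 49348 - ((-36 - 6*(-130) + 2*(-130)²) - 7297)*(-73856 + 1/22149) = 49348 - ((-36 + 780 + 2*16900) - 7297)*(-1635836543)/22149 = 49348 - ((-36 + 780 + 33800) - 7297)*(-1635836543)/22149 = 49348 - (34544 - 7297)*(-1635836543)/22149 = 49348 - 27247*(-1635836543)/22149 = 49348 - 1*(-44571638287121/22149) = 49348 + 44571638287121/22149 = 44572731295973/22149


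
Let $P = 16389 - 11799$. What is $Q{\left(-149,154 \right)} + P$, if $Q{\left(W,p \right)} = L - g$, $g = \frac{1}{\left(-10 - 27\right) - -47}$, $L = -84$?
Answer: $\frac{45059}{10} \approx 4505.9$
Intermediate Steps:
$g = \frac{1}{10}$ ($g = \frac{1}{\left(-10 - 27\right) + 47} = \frac{1}{-37 + 47} = \frac{1}{10} \approx 0.1$)
$P = 4590$
$Q{\left(W,p \right)} = - \frac{841}{10}$ ($Q{\left(W,p \right)} = -84 - \frac{1}{10} = - \frac{841}{10}$)
$Q{\left(-149,154 \right)} + P = - \frac{841}{10} + 4590 = \frac{45059}{10}$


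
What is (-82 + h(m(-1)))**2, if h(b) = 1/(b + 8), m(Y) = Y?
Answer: 328329/49 ≈ 6700.6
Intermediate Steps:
h(b) = 1/(8 + b)
(-82 + h(m(-1)))**2 = (-82 + 1/(8 - 1))**2 = (-82 + 1/7)**2 = (-573/7)**2 = 328329/49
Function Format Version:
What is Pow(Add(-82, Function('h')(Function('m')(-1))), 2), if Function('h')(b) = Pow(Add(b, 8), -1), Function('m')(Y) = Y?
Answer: Rational(328329, 49) ≈ 6700.6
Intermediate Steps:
Function('h')(b) = Pow(Add(8, b), -1)
Pow(Add(-82, Function('h')(Function('m')(-1))), 2) = Pow(Add(-82, Pow(Add(8, -1), -1)), 2) = Pow(Add(-82, Pow(7, -1)), 2) = Pow(Add(-82, Rational(1, 7)), 2) = Pow(Rational(-573, 7), 2) = Rational(328329, 49)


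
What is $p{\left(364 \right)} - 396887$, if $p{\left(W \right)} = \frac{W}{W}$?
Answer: $-396886$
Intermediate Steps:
$p{\left(W \right)} = 1$
$p{\left(364 \right)} - 396887 = 1 - 396887 = -396886$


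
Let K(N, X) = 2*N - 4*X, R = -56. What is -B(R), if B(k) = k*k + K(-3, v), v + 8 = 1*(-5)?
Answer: -3182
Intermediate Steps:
v = -13 (v = -8 + 1*(-5) = -8 - 5 = -13)
K(N, X) = -4*X + 2*N
B(k) = 46 + k**2 (B(k) = k*k + (-4*(-13) + 2*(-3)) = k**2 + (52 - 6) = k**2 + 46 = 46 + k**2)
-B(R) = -(46 + (-56)**2) = -(46 + 3136) = -1*3182 = -3182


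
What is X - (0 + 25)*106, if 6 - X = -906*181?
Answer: 161342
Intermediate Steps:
X = 163992 (X = 6 - (-906)*181 = 6 - 1*(-163986) = 6 + 163986 = 163992)
X - (0 + 25)*106 = 163992 - (0 + 25)*106 = 163992 - 25*106 = 163992 - 1*2650 = 163992 - 2650 = 161342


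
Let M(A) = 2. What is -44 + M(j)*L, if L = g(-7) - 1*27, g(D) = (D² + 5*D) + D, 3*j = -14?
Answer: -84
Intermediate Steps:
j = -14/3 (j = (⅓)*(-14) = -14/3 ≈ -4.6667)
g(D) = D² + 6*D
L = -20 (L = -7*(6 - 7) - 1*27 = -7*(-1) - 27 = 7 - 27 = -20)
-44 + M(j)*L = -44 + 2*(-20) = -44 - 40 = -84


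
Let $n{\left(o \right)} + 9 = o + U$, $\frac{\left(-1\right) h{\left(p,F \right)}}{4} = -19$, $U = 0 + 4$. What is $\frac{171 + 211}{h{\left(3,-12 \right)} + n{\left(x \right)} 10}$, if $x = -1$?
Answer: $\frac{191}{8} \approx 23.875$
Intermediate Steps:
$U = 4$
$h{\left(p,F \right)} = 76$ ($h{\left(p,F \right)} = \left(-4\right) \left(-19\right) = 76$)
$n{\left(o \right)} = -5 + o$ ($n{\left(o \right)} = -9 + \left(o + 4\right) = -9 + \left(4 + o\right) = -5 + o$)
$\frac{171 + 211}{h{\left(3,-12 \right)} + n{\left(x \right)} 10} = \frac{171 + 211}{76 + \left(-5 - 1\right) 10} = \frac{382}{76 - 60} = \frac{382}{16} = 382 \cdot \frac{1}{16} = \frac{191}{8}$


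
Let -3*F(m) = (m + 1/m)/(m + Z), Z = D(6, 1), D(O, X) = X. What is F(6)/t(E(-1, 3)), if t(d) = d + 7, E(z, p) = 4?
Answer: -37/1386 ≈ -0.026696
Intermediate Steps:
Z = 1
t(d) = 7 + d
F(m) = -(m + 1/m)/(3*(1 + m)) (F(m) = -(m + 1/m)/(3*(m + 1)) = -(m + 1/m)/(3*(1 + m)))
F(6)/t(E(-1, 3)) = ((⅓)*(-1 - 1*6²)/(6*(1 + 6)))/(7 + 4) = ((⅓)*(⅙)*(-1 - 1*36)/7)/11 = ((⅓)*(⅙)*(⅐)*(-1 - 36))*(1/11) = ((⅓)*(⅙)*(⅐)*(-37))*(1/11) = -37/126*1/11 = -37/1386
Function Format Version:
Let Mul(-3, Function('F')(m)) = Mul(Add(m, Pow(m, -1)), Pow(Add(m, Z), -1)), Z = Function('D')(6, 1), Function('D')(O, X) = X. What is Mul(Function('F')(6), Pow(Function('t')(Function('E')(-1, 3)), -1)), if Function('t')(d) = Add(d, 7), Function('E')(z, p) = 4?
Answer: Rational(-37, 1386) ≈ -0.026696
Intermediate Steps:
Z = 1
Function('t')(d) = Add(7, d)
Function('F')(m) = Mul(Rational(-1, 3), Pow(Add(1, m), -1), Add(m, Pow(m, -1))) (Function('F')(m) = Mul(Rational(-1, 3), Mul(Add(m, Pow(m, -1)), Pow(Add(m, 1), -1))) = Mul(Rational(-1, 3), Mul(Add(m, Pow(m, -1)), Pow(Add(1, m), -1))) = Mul(Rational(-1, 3), Mul(Pow(Add(1, m), -1), Add(m, Pow(m, -1)))) = Mul(Rational(-1, 3), Pow(Add(1, m), -1), Add(m, Pow(m, -1))))
Mul(Function('F')(6), Pow(Function('t')(Function('E')(-1, 3)), -1)) = Mul(Mul(Rational(1, 3), Pow(6, -1), Pow(Add(1, 6), -1), Add(-1, Mul(-1, Pow(6, 2)))), Pow(Add(7, 4), -1)) = Mul(Mul(Rational(1, 3), Rational(1, 6), Pow(7, -1), Add(-1, Mul(-1, 36))), Pow(11, -1)) = Mul(Mul(Rational(1, 3), Rational(1, 6), Rational(1, 7), Add(-1, -36)), Rational(1, 11)) = Mul(Mul(Rational(1, 3), Rational(1, 6), Rational(1, 7), -37), Rational(1, 11)) = Mul(Rational(-37, 126), Rational(1, 11)) = Rational(-37, 1386)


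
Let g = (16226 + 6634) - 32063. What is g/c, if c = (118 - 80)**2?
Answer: -9203/1444 ≈ -6.3733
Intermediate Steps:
c = 1444 (c = 38**2 = 1444)
g = -9203 (g = 22860 - 32063 = -9203)
g/c = -9203/1444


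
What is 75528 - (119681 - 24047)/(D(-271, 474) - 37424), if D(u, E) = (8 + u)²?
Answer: 342505818/4535 ≈ 75525.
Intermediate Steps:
75528 - (119681 - 24047)/(D(-271, 474) - 37424) = 75528 - (119681 - 24047)/((8 - 271)² - 37424) = 75528 - 95634/((-263)² - 37424) = 75528 - 95634/(69169 - 37424) = 75528 - 95634/31745 = 75528 - 1*13662/4535 = 75528 - 13662/4535 = 342505818/4535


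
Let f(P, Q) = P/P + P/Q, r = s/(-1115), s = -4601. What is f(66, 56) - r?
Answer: -60813/31220 ≈ -1.9479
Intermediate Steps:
r = 4601/1115 (r = -4601/(-1115) = -4601*(-1/1115) = 4601/1115 ≈ 4.1265)
f(P, Q) = 1 + P/Q
f(66, 56) - r = (66 + 56)/56 - 1*4601/1115 = (1/56)*122 - 4601/1115 = 61/28 - 4601/1115 = -60813/31220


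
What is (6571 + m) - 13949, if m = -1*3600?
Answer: -10978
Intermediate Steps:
m = -3600
(6571 + m) - 13949 = (6571 - 3600) - 13949 = 2971 - 13949 = -10978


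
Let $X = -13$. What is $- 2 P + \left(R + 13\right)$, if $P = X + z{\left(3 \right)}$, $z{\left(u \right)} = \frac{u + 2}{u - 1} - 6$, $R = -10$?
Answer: $36$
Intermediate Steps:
$z{\left(u \right)} = -6 + \frac{2 + u}{-1 + u}$ ($z{\left(u \right)} = \frac{2 + u}{-1 + u} - 6 = -6 + \frac{2 + u}{-1 + u}$)
$P = - \frac{33}{2}$ ($P = -13 + \frac{8 - 15}{-1 + 3} = -13 + \frac{8 - 15}{2} = -13 + \frac{1}{2} \left(-7\right) = -13 - \frac{7}{2} = - \frac{33}{2} \approx -16.5$)
$- 2 P + \left(R + 13\right) = \left(-2\right) \left(- \frac{33}{2}\right) + \left(-10 + 13\right) = 33 + 3 = 36$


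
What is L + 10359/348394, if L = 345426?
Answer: 120344356203/348394 ≈ 3.4543e+5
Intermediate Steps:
L + 10359/348394 = 345426 + 10359/348394 = 120344356203/348394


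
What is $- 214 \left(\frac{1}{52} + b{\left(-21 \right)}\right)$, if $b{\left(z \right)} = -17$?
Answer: $\frac{94481}{26} \approx 3633.9$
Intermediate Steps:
$- 214 \left(\frac{1}{52} + b{\left(-21 \right)}\right) = - 214 \left(\frac{1}{52} - 17\right) = \left(-214\right) \left(- \frac{883}{52}\right) = \frac{94481}{26}$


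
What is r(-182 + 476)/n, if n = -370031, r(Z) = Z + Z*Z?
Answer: -86730/370031 ≈ -0.23439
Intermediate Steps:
r(Z) = Z + Z²
r(-182 + 476)/n = ((-182 + 476)*(1 + (-182 + 476)))/(-370031) = (294*(1 + 294))*(-1/370031) = (294*295)*(-1/370031) = 86730*(-1/370031) = -86730/370031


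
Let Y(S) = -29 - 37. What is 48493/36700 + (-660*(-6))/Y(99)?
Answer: -2153507/36700 ≈ -58.679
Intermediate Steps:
Y(S) = -66
48493/36700 + (-660*(-6))/Y(99) = 48493/36700 - 660*(-6)/(-66) = 48493*(1/36700) + 3960*(-1/66) = 48493/36700 - 60 = -2153507/36700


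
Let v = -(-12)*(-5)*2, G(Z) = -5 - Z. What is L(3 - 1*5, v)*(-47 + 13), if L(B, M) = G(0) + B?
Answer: 238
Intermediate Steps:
v = -120 (v = -4*15*2 = -60*2 = -120)
L(B, M) = -5 + B (L(B, M) = (-5 - 1*0) + B = (-5 + 0) + B = -5 + B)
L(3 - 1*5, v)*(-47 + 13) = (-5 + (3 - 1*5))*(-47 + 13) = (-5 + (3 - 5))*(-34) = (-5 - 2)*(-34) = -7*(-34) = 238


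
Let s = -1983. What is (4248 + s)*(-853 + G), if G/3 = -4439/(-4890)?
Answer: -627835803/326 ≈ -1.9259e+6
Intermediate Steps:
G = 4439/1630 (G = 3*(-4439/(-4890)) = 3*(-4439*(-1/4890)) = 3*(4439/4890) = 4439/1630 ≈ 2.7233)
(4248 + s)*(-853 + G) = (4248 - 1983)*(-853 + 4439/1630) = 2265*(-1385951/1630) = -627835803/326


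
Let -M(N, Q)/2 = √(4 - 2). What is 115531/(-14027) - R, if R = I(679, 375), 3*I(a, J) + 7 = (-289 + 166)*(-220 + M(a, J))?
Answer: -29216848/3237 - 82*√2 ≈ -9141.9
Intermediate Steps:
M(N, Q) = -2*√2 (M(N, Q) = -2*√(4 - 2) = -2*√2)
I(a, J) = 27053/3 + 82*√2 (I(a, J) = -7/3 + ((-289 + 166)*(-220 - 2*√2))/3 = -7/3 + (-123*(-220 - 2*√2))/3 = -7/3 + (27060 + 246*√2)/3 = -7/3 + (9020 + 82*√2) = 27053/3 + 82*√2)
R = 27053/3 + 82*√2 ≈ 9133.6
115531/(-14027) - R = 115531/(-14027) - (27053/3 + 82*√2) = 115531*(-1/14027) + (-27053/3 - 82*√2) = -8887/1079 + (-27053/3 - 82*√2) = -29216848/3237 - 82*√2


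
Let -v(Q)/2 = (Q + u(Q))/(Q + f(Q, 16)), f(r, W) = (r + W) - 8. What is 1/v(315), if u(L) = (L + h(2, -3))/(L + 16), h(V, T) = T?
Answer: -9599/9507 ≈ -1.0097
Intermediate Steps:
f(r, W) = -8 + W + r (f(r, W) = (W + r) - 8 = -8 + W + r)
u(L) = (-3 + L)/(16 + L) (u(L) = (L - 3)/(L + 16) = (-3 + L)/(16 + L))
v(Q) = -2*(Q + (-3 + Q)/(16 + Q))/(8 + 2*Q) (v(Q) = -2*(Q + (-3 + Q)/(16 + Q))/(Q + (-8 + 16 + Q)) = -2*(Q + (-3 + Q)/(16 + Q))/(Q + (8 + Q)) = -2*(Q + (-3 + Q)/(16 + Q))/(8 + 2*Q))
1/v(315) = 1/((3 - 1*315 - 1*315*(16 + 315))/((4 + 315)*(16 + 315))) = 1/((3 - 315 - 1*315*331)/(319*331)) = 1/((1/319)*(1/331)*(3 - 315 - 104265)) = 1/((1/319)*(1/331)*(-104577)) = 1/(-9507/9599) = -9599/9507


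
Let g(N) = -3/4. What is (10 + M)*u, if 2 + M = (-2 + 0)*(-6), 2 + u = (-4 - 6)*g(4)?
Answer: 110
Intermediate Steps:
g(N) = -¾ (g(N) = -3*¼ = -¾)
u = 11/2 (u = -2 + (-4 - 6)*(-¾) = -2 - 10*(-¾) = -2 + 15/2 = 11/2 ≈ 5.5000)
M = 10 (M = -2 + (-2 + 0)*(-6) = -2 - 2*(-6) = -2 + 12 = 10)
(10 + M)*u = (10 + 10)*(11/2) = 20*(11/2) = 110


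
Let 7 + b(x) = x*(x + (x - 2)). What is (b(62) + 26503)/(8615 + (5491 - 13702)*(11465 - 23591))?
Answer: 34060/99575201 ≈ 0.00034205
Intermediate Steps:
b(x) = -7 + x*(-2 + 2*x) (b(x) = -7 + x*(x + (x - 2)) = -7 + x*(x + (-2 + x)) = -7 + x*(-2 + 2*x))
(b(62) + 26503)/(8615 + (5491 - 13702)*(11465 - 23591)) = ((-7 - 2*62 + 2*62**2) + 26503)/(8615 + (5491 - 13702)*(11465 - 23591)) = ((-7 - 124 + 2*3844) + 26503)/(8615 - 8211*(-12126)) = ((-7 - 124 + 7688) + 26503)/(8615 + 99566586) = (7557 + 26503)/99575201 = 34060*(1/99575201) = 34060/99575201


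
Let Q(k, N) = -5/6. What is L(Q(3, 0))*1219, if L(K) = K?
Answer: -6095/6 ≈ -1015.8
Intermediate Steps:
Q(k, N) = -⅚ (Q(k, N) = -5*⅙ = -⅚)
L(Q(3, 0))*1219 = -⅚*1219 = -6095/6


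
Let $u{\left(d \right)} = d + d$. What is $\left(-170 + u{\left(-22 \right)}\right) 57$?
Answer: $-12198$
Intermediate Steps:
$u{\left(d \right)} = 2 d$
$\left(-170 + u{\left(-22 \right)}\right) 57 = \left(-170 + 2 \left(-22\right)\right) 57 = \left(-170 - 44\right) 57 = \left(-214\right) 57 = -12198$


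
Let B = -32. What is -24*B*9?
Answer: 6912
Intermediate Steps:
-24*B*9 = -24*(-32)*9 = 768*9 = 6912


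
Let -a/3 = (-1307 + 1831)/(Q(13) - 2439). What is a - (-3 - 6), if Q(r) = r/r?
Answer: 11757/1219 ≈ 9.6448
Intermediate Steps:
Q(r) = 1
a = 786/1219 (a = -3*(-1307 + 1831)/(1 - 2439) = -1572/(-2438) = -1572*(-1)/2438 = -3*(-262/1219) = 786/1219 ≈ 0.64479)
a - (-3 - 6) = 786/1219 - (-3 - 6) = 786/1219 - 1*(-9) = 786/1219 + 9 = 11757/1219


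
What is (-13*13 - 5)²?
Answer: 30276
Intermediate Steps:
(-13*13 - 5)² = (-169 - 5)² = (-174)² = 30276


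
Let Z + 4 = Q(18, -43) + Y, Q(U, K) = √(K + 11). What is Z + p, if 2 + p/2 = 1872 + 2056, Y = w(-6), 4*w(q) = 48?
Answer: 7860 + 4*I*√2 ≈ 7860.0 + 5.6569*I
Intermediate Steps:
Q(U, K) = √(11 + K)
w(q) = 12 (w(q) = (¼)*48 = 12)
Y = 12
p = 7852 (p = -4 + 2*(1872 + 2056) = -4 + 2*3928 = -4 + 7856 = 7852)
Z = 8 + 4*I*√2 (Z = -4 + (√(11 - 43) + 12) = -4 + (√(-32) + 12) = -4 + (4*I*√2 + 12) = -4 + (12 + 4*I*√2) = 8 + 4*I*√2 ≈ 8.0 + 5.6569*I)
Z + p = (8 + 4*I*√2) + 7852 = 7860 + 4*I*√2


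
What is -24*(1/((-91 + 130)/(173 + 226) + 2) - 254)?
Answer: 565864/93 ≈ 6084.6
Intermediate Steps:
-24*(1/((-91 + 130)/(173 + 226) + 2) - 254) = -24*(1/(39/399 + 2) - 254) = -24*(1/(39*(1/399) + 2) - 254) = -24*(1/(13/133 + 2) - 254) = -24*(1/(279/133) - 254) = -24*(133/279 - 254) = -24*(-70733/279) = 565864/93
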